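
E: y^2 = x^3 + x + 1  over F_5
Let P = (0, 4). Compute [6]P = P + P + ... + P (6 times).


k = 6 = 110_2 (binary, LSB first: 011)
Double-and-add from P = (0, 4):
  bit 0 = 0: acc unchanged = O
  bit 1 = 1: acc = O + (4, 3) = (4, 3)
  bit 2 = 1: acc = (4, 3) + (3, 1) = (2, 1)

6P = (2, 1)


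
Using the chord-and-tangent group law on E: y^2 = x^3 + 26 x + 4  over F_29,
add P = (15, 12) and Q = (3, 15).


P != Q, so use the chord formula.
s = (y2 - y1) / (x2 - x1) = (3) / (17) mod 29 = 7
x3 = s^2 - x1 - x2 mod 29 = 7^2 - 15 - 3 = 2
y3 = s (x1 - x3) - y1 mod 29 = 7 * (15 - 2) - 12 = 21

P + Q = (2, 21)


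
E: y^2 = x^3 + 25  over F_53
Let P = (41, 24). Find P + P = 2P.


Doubling: s = (3 x1^2 + a) / (2 y1)
s = (3*41^2 + 0) / (2*24) mod 53 = 9
x3 = s^2 - 2 x1 mod 53 = 9^2 - 2*41 = 52
y3 = s (x1 - x3) - y1 mod 53 = 9 * (41 - 52) - 24 = 36

2P = (52, 36)


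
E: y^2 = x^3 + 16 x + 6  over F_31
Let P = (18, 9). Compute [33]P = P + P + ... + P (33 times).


k = 33 = 100001_2 (binary, LSB first: 100001)
Double-and-add from P = (18, 9):
  bit 0 = 1: acc = O + (18, 9) = (18, 9)
  bit 1 = 0: acc unchanged = (18, 9)
  bit 2 = 0: acc unchanged = (18, 9)
  bit 3 = 0: acc unchanged = (18, 9)
  bit 4 = 0: acc unchanged = (18, 9)
  bit 5 = 1: acc = (18, 9) + (16, 7) = (29, 11)

33P = (29, 11)


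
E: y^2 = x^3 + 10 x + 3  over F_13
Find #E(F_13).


For each x in F_13, count y with y^2 = x^3 + 10 x + 3 mod 13:
  x = 0: RHS = 3, y in [4, 9]  -> 2 point(s)
  x = 1: RHS = 1, y in [1, 12]  -> 2 point(s)
  x = 4: RHS = 3, y in [4, 9]  -> 2 point(s)
  x = 5: RHS = 9, y in [3, 10]  -> 2 point(s)
  x = 7: RHS = 0, y in [0]  -> 1 point(s)
  x = 8: RHS = 10, y in [6, 7]  -> 2 point(s)
  x = 9: RHS = 3, y in [4, 9]  -> 2 point(s)
  x = 11: RHS = 1, y in [1, 12]  -> 2 point(s)
Affine points: 15. Add the point at infinity: total = 16.

#E(F_13) = 16


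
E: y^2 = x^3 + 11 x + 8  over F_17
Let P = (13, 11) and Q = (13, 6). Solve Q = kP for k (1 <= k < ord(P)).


Enumerate multiples of P until we hit Q = (13, 6):
  1P = (13, 11)
  2P = (16, 8)
  3P = (6, 16)
  4P = (11, 7)
  5P = (14, 4)
  6P = (5, 1)
  7P = (8, 8)
  8P = (12, 10)
  9P = (10, 9)
  10P = (2, 2)
  11P = (0, 12)
  12P = (3, 0)
  13P = (0, 5)
  14P = (2, 15)
  15P = (10, 8)
  16P = (12, 7)
  17P = (8, 9)
  18P = (5, 16)
  19P = (14, 13)
  20P = (11, 10)
  21P = (6, 1)
  22P = (16, 9)
  23P = (13, 6)
Match found at i = 23.

k = 23


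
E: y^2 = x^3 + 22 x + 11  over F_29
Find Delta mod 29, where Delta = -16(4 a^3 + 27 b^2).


4 a^3 + 27 b^2 = 4*22^3 + 27*11^2 = 42592 + 3267 = 45859
Delta = -16 * (45859) = -733744
Delta mod 29 = 14

Delta = 14 (mod 29)


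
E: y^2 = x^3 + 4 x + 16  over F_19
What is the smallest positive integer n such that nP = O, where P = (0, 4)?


Compute successive multiples of P until we hit O:
  1P = (0, 4)
  2P = (5, 3)
  3P = (11, 2)
  4P = (14, 2)
  5P = (12, 14)
  6P = (4, 18)
  7P = (13, 17)
  8P = (7, 8)
  ... (continuing to 28P)
  28P = O

ord(P) = 28


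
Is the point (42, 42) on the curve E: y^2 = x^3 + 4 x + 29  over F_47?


Check whether y^2 = x^3 + 4 x + 29 (mod 47) for (x, y) = (42, 42).
LHS: y^2 = 42^2 mod 47 = 25
RHS: x^3 + 4 x + 29 = 42^3 + 4*42 + 29 mod 47 = 25
LHS = RHS

Yes, on the curve


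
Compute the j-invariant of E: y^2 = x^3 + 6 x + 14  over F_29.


Delta = -16(4 a^3 + 27 b^2) mod 29 = 17
-1728 * (4 a)^3 = -1728 * (4*6)^3 mod 29 = 8
j = 8 * 17^(-1) mod 29 = 9

j = 9 (mod 29)


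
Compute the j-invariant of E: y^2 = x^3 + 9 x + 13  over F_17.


Delta = -16(4 a^3 + 27 b^2) mod 17 = 16
-1728 * (4 a)^3 = -1728 * (4*9)^3 mod 17 = 14
j = 14 * 16^(-1) mod 17 = 3

j = 3 (mod 17)


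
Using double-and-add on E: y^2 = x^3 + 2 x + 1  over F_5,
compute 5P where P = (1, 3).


k = 5 = 101_2 (binary, LSB first: 101)
Double-and-add from P = (1, 3):
  bit 0 = 1: acc = O + (1, 3) = (1, 3)
  bit 1 = 0: acc unchanged = (1, 3)
  bit 2 = 1: acc = (1, 3) + (0, 1) = (3, 3)

5P = (3, 3)


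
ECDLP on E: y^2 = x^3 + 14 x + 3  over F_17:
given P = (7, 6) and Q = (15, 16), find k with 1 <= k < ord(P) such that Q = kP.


Enumerate multiples of P until we hit Q = (15, 16):
  1P = (7, 6)
  2P = (11, 14)
  3P = (3, 2)
  4P = (8, 10)
  5P = (1, 1)
  6P = (13, 6)
  7P = (14, 11)
  8P = (9, 12)
  9P = (10, 2)
  10P = (15, 16)
Match found at i = 10.

k = 10


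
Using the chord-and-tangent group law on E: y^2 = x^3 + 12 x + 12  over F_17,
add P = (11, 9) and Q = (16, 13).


P != Q, so use the chord formula.
s = (y2 - y1) / (x2 - x1) = (4) / (5) mod 17 = 11
x3 = s^2 - x1 - x2 mod 17 = 11^2 - 11 - 16 = 9
y3 = s (x1 - x3) - y1 mod 17 = 11 * (11 - 9) - 9 = 13

P + Q = (9, 13)


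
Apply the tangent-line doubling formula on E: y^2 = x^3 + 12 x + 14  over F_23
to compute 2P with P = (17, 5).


Doubling: s = (3 x1^2 + a) / (2 y1)
s = (3*17^2 + 12) / (2*5) mod 23 = 12
x3 = s^2 - 2 x1 mod 23 = 12^2 - 2*17 = 18
y3 = s (x1 - x3) - y1 mod 23 = 12 * (17 - 18) - 5 = 6

2P = (18, 6)


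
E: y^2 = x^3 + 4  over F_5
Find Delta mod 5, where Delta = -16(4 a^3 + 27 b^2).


4 a^3 + 27 b^2 = 4*0^3 + 27*4^2 = 0 + 432 = 432
Delta = -16 * (432) = -6912
Delta mod 5 = 3

Delta = 3 (mod 5)


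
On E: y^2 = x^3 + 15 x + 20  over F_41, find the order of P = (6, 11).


Compute successive multiples of P until we hit O:
  1P = (6, 11)
  2P = (29, 30)
  3P = (8, 23)
  4P = (22, 16)
  5P = (36, 36)
  6P = (35, 40)
  7P = (1, 35)
  8P = (39, 8)
  ... (continuing to 44P)
  44P = O

ord(P) = 44


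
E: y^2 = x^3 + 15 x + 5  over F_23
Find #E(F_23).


For each x in F_23, count y with y^2 = x^3 + 15 x + 5 mod 23:
  x = 3: RHS = 8, y in [10, 13]  -> 2 point(s)
  x = 6: RHS = 12, y in [9, 14]  -> 2 point(s)
  x = 7: RHS = 16, y in [4, 19]  -> 2 point(s)
  x = 8: RHS = 16, y in [4, 19]  -> 2 point(s)
  x = 9: RHS = 18, y in [8, 15]  -> 2 point(s)
  x = 11: RHS = 6, y in [11, 12]  -> 2 point(s)
  x = 12: RHS = 4, y in [2, 21]  -> 2 point(s)
  x = 18: RHS = 12, y in [9, 14]  -> 2 point(s)
  x = 20: RHS = 2, y in [5, 18]  -> 2 point(s)
  x = 21: RHS = 13, y in [6, 17]  -> 2 point(s)
  x = 22: RHS = 12, y in [9, 14]  -> 2 point(s)
Affine points: 22. Add the point at infinity: total = 23.

#E(F_23) = 23


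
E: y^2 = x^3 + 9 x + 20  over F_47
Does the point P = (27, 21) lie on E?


Check whether y^2 = x^3 + 9 x + 20 (mod 47) for (x, y) = (27, 21).
LHS: y^2 = 21^2 mod 47 = 18
RHS: x^3 + 9 x + 20 = 27^3 + 9*27 + 20 mod 47 = 18
LHS = RHS

Yes, on the curve


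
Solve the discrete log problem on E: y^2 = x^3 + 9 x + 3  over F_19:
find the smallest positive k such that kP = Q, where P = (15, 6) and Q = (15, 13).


Enumerate multiples of P until we hit Q = (15, 13):
  1P = (15, 6)
  2P = (8, 13)
  3P = (16, 14)
  4P = (14, 2)
  5P = (6, 11)
  6P = (3, 0)
  7P = (6, 8)
  8P = (14, 17)
  9P = (16, 5)
  10P = (8, 6)
  11P = (15, 13)
Match found at i = 11.

k = 11


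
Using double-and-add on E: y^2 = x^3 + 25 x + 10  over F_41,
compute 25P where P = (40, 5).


k = 25 = 11001_2 (binary, LSB first: 10011)
Double-and-add from P = (40, 5):
  bit 0 = 1: acc = O + (40, 5) = (40, 5)
  bit 1 = 0: acc unchanged = (40, 5)
  bit 2 = 0: acc unchanged = (40, 5)
  bit 3 = 1: acc = (40, 5) + (29, 14) = (34, 5)
  bit 4 = 1: acc = (34, 5) + (23, 40) = (7, 6)

25P = (7, 6)


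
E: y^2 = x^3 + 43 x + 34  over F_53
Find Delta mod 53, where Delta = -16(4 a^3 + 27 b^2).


4 a^3 + 27 b^2 = 4*43^3 + 27*34^2 = 318028 + 31212 = 349240
Delta = -16 * (349240) = -5587840
Delta mod 53 = 3

Delta = 3 (mod 53)


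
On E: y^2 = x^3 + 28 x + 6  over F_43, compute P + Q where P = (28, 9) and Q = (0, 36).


P != Q, so use the chord formula.
s = (y2 - y1) / (x2 - x1) = (27) / (15) mod 43 = 19
x3 = s^2 - x1 - x2 mod 43 = 19^2 - 28 - 0 = 32
y3 = s (x1 - x3) - y1 mod 43 = 19 * (28 - 32) - 9 = 1

P + Q = (32, 1)


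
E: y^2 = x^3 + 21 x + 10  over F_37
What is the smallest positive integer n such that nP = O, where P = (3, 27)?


Compute successive multiples of P until we hit O:
  1P = (3, 27)
  2P = (19, 4)
  3P = (36, 32)
  4P = (25, 19)
  5P = (18, 2)
  6P = (27, 13)
  7P = (4, 26)
  8P = (31, 1)
  ... (continuing to 18P)
  18P = O

ord(P) = 18


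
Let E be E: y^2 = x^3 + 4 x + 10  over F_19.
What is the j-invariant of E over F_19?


Delta = -16(4 a^3 + 27 b^2) mod 19 = 14
-1728 * (4 a)^3 = -1728 * (4*4)^3 mod 19 = 11
j = 11 * 14^(-1) mod 19 = 13

j = 13 (mod 19)


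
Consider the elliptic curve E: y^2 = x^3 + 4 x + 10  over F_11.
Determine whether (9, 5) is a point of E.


Check whether y^2 = x^3 + 4 x + 10 (mod 11) for (x, y) = (9, 5).
LHS: y^2 = 5^2 mod 11 = 3
RHS: x^3 + 4 x + 10 = 9^3 + 4*9 + 10 mod 11 = 5
LHS != RHS

No, not on the curve


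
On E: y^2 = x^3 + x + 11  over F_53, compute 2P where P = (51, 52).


Doubling: s = (3 x1^2 + a) / (2 y1)
s = (3*51^2 + 1) / (2*52) mod 53 = 20
x3 = s^2 - 2 x1 mod 53 = 20^2 - 2*51 = 33
y3 = s (x1 - x3) - y1 mod 53 = 20 * (51 - 33) - 52 = 43

2P = (33, 43)


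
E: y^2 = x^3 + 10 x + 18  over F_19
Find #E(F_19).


For each x in F_19, count y with y^2 = x^3 + 10 x + 18 mod 19:
  x = 6: RHS = 9, y in [3, 16]  -> 2 point(s)
  x = 9: RHS = 1, y in [1, 18]  -> 2 point(s)
  x = 10: RHS = 16, y in [4, 15]  -> 2 point(s)
  x = 12: RHS = 4, y in [2, 17]  -> 2 point(s)
  x = 15: RHS = 9, y in [3, 16]  -> 2 point(s)
  x = 17: RHS = 9, y in [3, 16]  -> 2 point(s)
  x = 18: RHS = 7, y in [8, 11]  -> 2 point(s)
Affine points: 14. Add the point at infinity: total = 15.

#E(F_19) = 15


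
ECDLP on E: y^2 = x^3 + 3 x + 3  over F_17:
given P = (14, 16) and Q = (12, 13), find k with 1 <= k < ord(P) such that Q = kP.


Enumerate multiples of P until we hit Q = (12, 13):
  1P = (14, 16)
  2P = (10, 9)
  3P = (12, 13)
Match found at i = 3.

k = 3


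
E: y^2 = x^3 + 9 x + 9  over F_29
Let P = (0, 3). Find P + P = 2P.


Doubling: s = (3 x1^2 + a) / (2 y1)
s = (3*0^2 + 9) / (2*3) mod 29 = 16
x3 = s^2 - 2 x1 mod 29 = 16^2 - 2*0 = 24
y3 = s (x1 - x3) - y1 mod 29 = 16 * (0 - 24) - 3 = 19

2P = (24, 19)


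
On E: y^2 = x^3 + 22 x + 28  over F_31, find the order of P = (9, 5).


Compute successive multiples of P until we hit O:
  1P = (9, 5)
  2P = (10, 15)
  3P = (19, 19)
  4P = (0, 20)
  5P = (11, 19)
  6P = (29, 10)
  7P = (26, 14)
  8P = (1, 12)
  ... (continuing to 20P)
  20P = O

ord(P) = 20


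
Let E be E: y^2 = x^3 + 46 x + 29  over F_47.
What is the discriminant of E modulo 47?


4 a^3 + 27 b^2 = 4*46^3 + 27*29^2 = 389344 + 22707 = 412051
Delta = -16 * (412051) = -6592816
Delta mod 47 = 15

Delta = 15 (mod 47)


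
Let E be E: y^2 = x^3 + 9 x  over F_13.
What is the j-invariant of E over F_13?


Delta = -16(4 a^3 + 27 b^2) mod 13 = 1
-1728 * (4 a)^3 = -1728 * (4*9)^3 mod 13 = 12
j = 12 * 1^(-1) mod 13 = 12

j = 12 (mod 13)


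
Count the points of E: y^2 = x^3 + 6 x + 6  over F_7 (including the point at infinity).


For each x in F_7, count y with y^2 = x^3 + 6 x + 6 mod 7:
  x = 3: RHS = 2, y in [3, 4]  -> 2 point(s)
  x = 5: RHS = 0, y in [0]  -> 1 point(s)
Affine points: 3. Add the point at infinity: total = 4.

#E(F_7) = 4


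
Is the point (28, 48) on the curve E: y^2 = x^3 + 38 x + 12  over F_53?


Check whether y^2 = x^3 + 38 x + 12 (mod 53) for (x, y) = (28, 48).
LHS: y^2 = 48^2 mod 53 = 25
RHS: x^3 + 38 x + 12 = 28^3 + 38*28 + 12 mod 53 = 26
LHS != RHS

No, not on the curve


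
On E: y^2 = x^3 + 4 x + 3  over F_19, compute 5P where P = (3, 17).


k = 5 = 101_2 (binary, LSB first: 101)
Double-and-add from P = (3, 17):
  bit 0 = 1: acc = O + (3, 17) = (3, 17)
  bit 1 = 0: acc unchanged = (3, 17)
  bit 2 = 1: acc = (3, 17) + (3, 17) = (3, 2)

5P = (3, 2)


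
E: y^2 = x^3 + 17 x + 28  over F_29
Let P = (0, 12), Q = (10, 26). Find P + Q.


P != Q, so use the chord formula.
s = (y2 - y1) / (x2 - x1) = (14) / (10) mod 29 = 13
x3 = s^2 - x1 - x2 mod 29 = 13^2 - 0 - 10 = 14
y3 = s (x1 - x3) - y1 mod 29 = 13 * (0 - 14) - 12 = 9

P + Q = (14, 9)


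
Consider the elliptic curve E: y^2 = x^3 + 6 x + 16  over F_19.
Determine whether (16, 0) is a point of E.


Check whether y^2 = x^3 + 6 x + 16 (mod 19) for (x, y) = (16, 0).
LHS: y^2 = 0^2 mod 19 = 0
RHS: x^3 + 6 x + 16 = 16^3 + 6*16 + 16 mod 19 = 9
LHS != RHS

No, not on the curve


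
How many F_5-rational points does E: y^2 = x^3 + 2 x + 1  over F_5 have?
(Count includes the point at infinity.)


For each x in F_5, count y with y^2 = x^3 + 2 x + 1 mod 5:
  x = 0: RHS = 1, y in [1, 4]  -> 2 point(s)
  x = 1: RHS = 4, y in [2, 3]  -> 2 point(s)
  x = 3: RHS = 4, y in [2, 3]  -> 2 point(s)
Affine points: 6. Add the point at infinity: total = 7.

#E(F_5) = 7


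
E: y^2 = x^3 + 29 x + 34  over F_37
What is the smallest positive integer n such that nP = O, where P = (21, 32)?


Compute successive multiples of P until we hit O:
  1P = (21, 32)
  2P = (36, 35)
  3P = (20, 20)
  4P = (29, 20)
  5P = (17, 36)
  6P = (0, 21)
  7P = (25, 17)
  8P = (12, 36)
  ... (continuing to 34P)
  34P = O

ord(P) = 34


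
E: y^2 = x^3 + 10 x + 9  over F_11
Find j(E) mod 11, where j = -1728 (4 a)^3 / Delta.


Delta = -16(4 a^3 + 27 b^2) mod 11 = 8
-1728 * (4 a)^3 = -1728 * (4*10)^3 mod 11 = 9
j = 9 * 8^(-1) mod 11 = 8

j = 8 (mod 11)


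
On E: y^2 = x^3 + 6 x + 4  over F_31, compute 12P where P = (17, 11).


k = 12 = 1100_2 (binary, LSB first: 0011)
Double-and-add from P = (17, 11):
  bit 0 = 0: acc unchanged = O
  bit 1 = 0: acc unchanged = O
  bit 2 = 1: acc = O + (10, 14) = (10, 14)
  bit 3 = 1: acc = (10, 14) + (30, 11) = (19, 23)

12P = (19, 23)


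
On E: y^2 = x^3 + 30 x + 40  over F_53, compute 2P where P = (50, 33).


Doubling: s = (3 x1^2 + a) / (2 y1)
s = (3*50^2 + 30) / (2*33) mod 53 = 37
x3 = s^2 - 2 x1 mod 53 = 37^2 - 2*50 = 50
y3 = s (x1 - x3) - y1 mod 53 = 37 * (50 - 50) - 33 = 20

2P = (50, 20)


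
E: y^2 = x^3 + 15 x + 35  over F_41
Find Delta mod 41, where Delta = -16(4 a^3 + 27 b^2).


4 a^3 + 27 b^2 = 4*15^3 + 27*35^2 = 13500 + 33075 = 46575
Delta = -16 * (46575) = -745200
Delta mod 41 = 16

Delta = 16 (mod 41)


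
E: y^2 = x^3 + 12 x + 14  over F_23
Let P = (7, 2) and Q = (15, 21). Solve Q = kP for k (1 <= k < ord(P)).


Enumerate multiples of P until we hit Q = (15, 21):
  1P = (7, 2)
  2P = (15, 2)
  3P = (1, 21)
  4P = (18, 6)
  5P = (16, 1)
  6P = (2, 0)
  7P = (16, 22)
  8P = (18, 17)
  9P = (1, 2)
  10P = (15, 21)
Match found at i = 10.

k = 10


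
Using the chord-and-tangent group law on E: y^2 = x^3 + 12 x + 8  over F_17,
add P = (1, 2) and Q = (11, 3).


P != Q, so use the chord formula.
s = (y2 - y1) / (x2 - x1) = (1) / (10) mod 17 = 12
x3 = s^2 - x1 - x2 mod 17 = 12^2 - 1 - 11 = 13
y3 = s (x1 - x3) - y1 mod 17 = 12 * (1 - 13) - 2 = 7

P + Q = (13, 7)


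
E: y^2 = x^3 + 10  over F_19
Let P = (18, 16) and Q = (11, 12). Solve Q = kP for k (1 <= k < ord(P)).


Enumerate multiples of P until we hit Q = (11, 12):
  1P = (18, 16)
  2P = (7, 7)
  3P = (11, 7)
  4P = (6, 13)
  5P = (1, 12)
  6P = (4, 13)
  7P = (8, 16)
  8P = (12, 3)
  9P = (9, 13)
  10P = (9, 6)
  11P = (12, 16)
  12P = (8, 3)
  13P = (4, 6)
  14P = (1, 7)
  15P = (6, 6)
  16P = (11, 12)
Match found at i = 16.

k = 16


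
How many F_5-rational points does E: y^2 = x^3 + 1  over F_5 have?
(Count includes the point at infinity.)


For each x in F_5, count y with y^2 = x^3 + 0 x + 1 mod 5:
  x = 0: RHS = 1, y in [1, 4]  -> 2 point(s)
  x = 2: RHS = 4, y in [2, 3]  -> 2 point(s)
  x = 4: RHS = 0, y in [0]  -> 1 point(s)
Affine points: 5. Add the point at infinity: total = 6.

#E(F_5) = 6


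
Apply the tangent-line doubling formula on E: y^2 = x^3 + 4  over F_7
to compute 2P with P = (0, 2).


Doubling: s = (3 x1^2 + a) / (2 y1)
s = (3*0^2 + 0) / (2*2) mod 7 = 0
x3 = s^2 - 2 x1 mod 7 = 0^2 - 2*0 = 0
y3 = s (x1 - x3) - y1 mod 7 = 0 * (0 - 0) - 2 = 5

2P = (0, 5)


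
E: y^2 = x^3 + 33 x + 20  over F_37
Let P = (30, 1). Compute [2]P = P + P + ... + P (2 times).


k = 2 = 10_2 (binary, LSB first: 01)
Double-and-add from P = (30, 1):
  bit 0 = 0: acc unchanged = O
  bit 1 = 1: acc = O + (11, 7) = (11, 7)

2P = (11, 7)


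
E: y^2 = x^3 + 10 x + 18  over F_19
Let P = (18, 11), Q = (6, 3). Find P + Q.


P != Q, so use the chord formula.
s = (y2 - y1) / (x2 - x1) = (11) / (7) mod 19 = 7
x3 = s^2 - x1 - x2 mod 19 = 7^2 - 18 - 6 = 6
y3 = s (x1 - x3) - y1 mod 19 = 7 * (18 - 6) - 11 = 16

P + Q = (6, 16)


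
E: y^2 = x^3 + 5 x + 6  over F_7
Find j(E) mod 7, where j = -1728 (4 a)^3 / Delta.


Delta = -16(4 a^3 + 27 b^2) mod 7 = 3
-1728 * (4 a)^3 = -1728 * (4*5)^3 mod 7 = 6
j = 6 * 3^(-1) mod 7 = 2

j = 2 (mod 7)


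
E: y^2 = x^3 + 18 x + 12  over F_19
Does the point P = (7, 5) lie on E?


Check whether y^2 = x^3 + 18 x + 12 (mod 19) for (x, y) = (7, 5).
LHS: y^2 = 5^2 mod 19 = 6
RHS: x^3 + 18 x + 12 = 7^3 + 18*7 + 12 mod 19 = 6
LHS = RHS

Yes, on the curve


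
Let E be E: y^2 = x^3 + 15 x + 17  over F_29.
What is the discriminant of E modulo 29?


4 a^3 + 27 b^2 = 4*15^3 + 27*17^2 = 13500 + 7803 = 21303
Delta = -16 * (21303) = -340848
Delta mod 29 = 18

Delta = 18 (mod 29)


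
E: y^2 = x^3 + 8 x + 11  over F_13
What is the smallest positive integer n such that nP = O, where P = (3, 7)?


Compute successive multiples of P until we hit O:
  1P = (3, 7)
  2P = (10, 8)
  3P = (4, 4)
  4P = (2, 3)
  5P = (11, 0)
  6P = (2, 10)
  7P = (4, 9)
  8P = (10, 5)
  ... (continuing to 10P)
  10P = O

ord(P) = 10


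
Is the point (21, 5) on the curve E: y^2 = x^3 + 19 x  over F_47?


Check whether y^2 = x^3 + 19 x + 0 (mod 47) for (x, y) = (21, 5).
LHS: y^2 = 5^2 mod 47 = 25
RHS: x^3 + 19 x + 0 = 21^3 + 19*21 + 0 mod 47 = 25
LHS = RHS

Yes, on the curve


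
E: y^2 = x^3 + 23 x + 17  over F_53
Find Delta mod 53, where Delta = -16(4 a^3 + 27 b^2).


4 a^3 + 27 b^2 = 4*23^3 + 27*17^2 = 48668 + 7803 = 56471
Delta = -16 * (56471) = -903536
Delta mod 53 = 8

Delta = 8 (mod 53)


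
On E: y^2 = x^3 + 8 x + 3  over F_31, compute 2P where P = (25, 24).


Doubling: s = (3 x1^2 + a) / (2 y1)
s = (3*25^2 + 8) / (2*24) mod 31 = 5
x3 = s^2 - 2 x1 mod 31 = 5^2 - 2*25 = 6
y3 = s (x1 - x3) - y1 mod 31 = 5 * (25 - 6) - 24 = 9

2P = (6, 9)


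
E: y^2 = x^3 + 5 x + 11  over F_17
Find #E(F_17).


For each x in F_17, count y with y^2 = x^3 + 5 x + 11 mod 17:
  x = 1: RHS = 0, y in [0]  -> 1 point(s)
  x = 3: RHS = 2, y in [6, 11]  -> 2 point(s)
  x = 5: RHS = 8, y in [5, 12]  -> 2 point(s)
  x = 6: RHS = 2, y in [6, 11]  -> 2 point(s)
  x = 7: RHS = 15, y in [7, 10]  -> 2 point(s)
  x = 8: RHS = 2, y in [6, 11]  -> 2 point(s)
Affine points: 11. Add the point at infinity: total = 12.

#E(F_17) = 12


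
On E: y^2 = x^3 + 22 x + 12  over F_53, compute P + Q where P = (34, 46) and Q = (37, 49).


P != Q, so use the chord formula.
s = (y2 - y1) / (x2 - x1) = (3) / (3) mod 53 = 1
x3 = s^2 - x1 - x2 mod 53 = 1^2 - 34 - 37 = 36
y3 = s (x1 - x3) - y1 mod 53 = 1 * (34 - 36) - 46 = 5

P + Q = (36, 5)


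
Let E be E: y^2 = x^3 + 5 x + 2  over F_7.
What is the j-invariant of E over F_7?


Delta = -16(4 a^3 + 27 b^2) mod 7 = 2
-1728 * (4 a)^3 = -1728 * (4*5)^3 mod 7 = 6
j = 6 * 2^(-1) mod 7 = 3

j = 3 (mod 7)


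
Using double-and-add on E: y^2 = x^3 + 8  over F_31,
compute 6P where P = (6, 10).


k = 6 = 110_2 (binary, LSB first: 011)
Double-and-add from P = (6, 10):
  bit 0 = 0: acc unchanged = O
  bit 1 = 1: acc = O + (6, 21) = (6, 21)
  bit 2 = 1: acc = (6, 21) + (6, 10) = O

6P = O


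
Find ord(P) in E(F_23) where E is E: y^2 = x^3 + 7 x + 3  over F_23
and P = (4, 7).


Compute successive multiples of P until we hit O:
  1P = (4, 7)
  2P = (16, 5)
  3P = (19, 7)
  4P = (0, 16)
  5P = (14, 4)
  6P = (9, 6)
  7P = (22, 15)
  8P = (6, 10)
  ... (continuing to 31P)
  31P = O

ord(P) = 31


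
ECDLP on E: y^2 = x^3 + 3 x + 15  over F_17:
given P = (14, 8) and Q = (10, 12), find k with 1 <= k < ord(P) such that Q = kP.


Enumerate multiples of P until we hit Q = (10, 12):
  1P = (14, 8)
  2P = (5, 11)
  3P = (0, 10)
  4P = (11, 11)
  5P = (10, 5)
  6P = (1, 6)
  7P = (15, 1)
  8P = (3, 0)
  9P = (15, 16)
  10P = (1, 11)
  11P = (10, 12)
Match found at i = 11.

k = 11


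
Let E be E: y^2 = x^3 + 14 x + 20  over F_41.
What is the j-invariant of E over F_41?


Delta = -16(4 a^3 + 27 b^2) mod 41 = 2
-1728 * (4 a)^3 = -1728 * (4*14)^3 mod 41 = 4
j = 4 * 2^(-1) mod 41 = 2

j = 2 (mod 41)


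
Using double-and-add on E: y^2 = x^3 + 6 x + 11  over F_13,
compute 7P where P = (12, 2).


k = 7 = 111_2 (binary, LSB first: 111)
Double-and-add from P = (12, 2):
  bit 0 = 1: acc = O + (12, 2) = (12, 2)
  bit 1 = 1: acc = (12, 2) + (3, 2) = (11, 11)
  bit 2 = 1: acc = (11, 11) + (6, 9) = (5, 7)

7P = (5, 7)


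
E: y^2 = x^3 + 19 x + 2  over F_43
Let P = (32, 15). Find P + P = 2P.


Doubling: s = (3 x1^2 + a) / (2 y1)
s = (3*32^2 + 19) / (2*15) mod 43 = 7
x3 = s^2 - 2 x1 mod 43 = 7^2 - 2*32 = 28
y3 = s (x1 - x3) - y1 mod 43 = 7 * (32 - 28) - 15 = 13

2P = (28, 13)


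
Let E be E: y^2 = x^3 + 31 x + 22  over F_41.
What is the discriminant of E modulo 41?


4 a^3 + 27 b^2 = 4*31^3 + 27*22^2 = 119164 + 13068 = 132232
Delta = -16 * (132232) = -2115712
Delta mod 41 = 11

Delta = 11 (mod 41)


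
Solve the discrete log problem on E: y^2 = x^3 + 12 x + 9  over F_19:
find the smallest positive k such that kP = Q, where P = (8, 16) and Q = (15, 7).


Enumerate multiples of P until we hit Q = (15, 7):
  1P = (8, 16)
  2P = (0, 16)
  3P = (11, 3)
  4P = (4, 11)
  5P = (5, 2)
  6P = (13, 5)
  7P = (15, 7)
Match found at i = 7.

k = 7


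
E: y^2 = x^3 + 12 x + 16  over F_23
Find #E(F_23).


For each x in F_23, count y with y^2 = x^3 + 12 x + 16 mod 23:
  x = 0: RHS = 16, y in [4, 19]  -> 2 point(s)
  x = 1: RHS = 6, y in [11, 12]  -> 2 point(s)
  x = 2: RHS = 2, y in [5, 18]  -> 2 point(s)
  x = 4: RHS = 13, y in [6, 17]  -> 2 point(s)
  x = 7: RHS = 6, y in [11, 12]  -> 2 point(s)
  x = 8: RHS = 3, y in [7, 16]  -> 2 point(s)
  x = 9: RHS = 2, y in [5, 18]  -> 2 point(s)
  x = 10: RHS = 9, y in [3, 20]  -> 2 point(s)
  x = 12: RHS = 2, y in [5, 18]  -> 2 point(s)
  x = 13: RHS = 0, y in [0]  -> 1 point(s)
  x = 15: RHS = 6, y in [11, 12]  -> 2 point(s)
  x = 16: RHS = 3, y in [7, 16]  -> 2 point(s)
  x = 17: RHS = 4, y in [2, 21]  -> 2 point(s)
  x = 22: RHS = 3, y in [7, 16]  -> 2 point(s)
Affine points: 27. Add the point at infinity: total = 28.

#E(F_23) = 28


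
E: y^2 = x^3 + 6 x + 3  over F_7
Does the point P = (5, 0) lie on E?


Check whether y^2 = x^3 + 6 x + 3 (mod 7) for (x, y) = (5, 0).
LHS: y^2 = 0^2 mod 7 = 0
RHS: x^3 + 6 x + 3 = 5^3 + 6*5 + 3 mod 7 = 4
LHS != RHS

No, not on the curve


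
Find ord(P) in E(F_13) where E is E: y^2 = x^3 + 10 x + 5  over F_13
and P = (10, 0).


Compute successive multiples of P until we hit O:
  1P = (10, 0)
  2P = O

ord(P) = 2


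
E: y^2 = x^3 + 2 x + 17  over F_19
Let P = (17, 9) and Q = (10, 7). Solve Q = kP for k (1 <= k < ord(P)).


Enumerate multiples of P until we hit Q = (10, 7):
  1P = (17, 9)
  2P = (10, 7)
Match found at i = 2.

k = 2


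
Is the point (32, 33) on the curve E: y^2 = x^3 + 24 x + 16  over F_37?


Check whether y^2 = x^3 + 24 x + 16 (mod 37) for (x, y) = (32, 33).
LHS: y^2 = 33^2 mod 37 = 16
RHS: x^3 + 24 x + 16 = 32^3 + 24*32 + 16 mod 37 = 30
LHS != RHS

No, not on the curve


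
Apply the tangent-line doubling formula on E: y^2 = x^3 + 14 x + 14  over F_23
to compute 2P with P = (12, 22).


Doubling: s = (3 x1^2 + a) / (2 y1)
s = (3*12^2 + 14) / (2*22) mod 23 = 7
x3 = s^2 - 2 x1 mod 23 = 7^2 - 2*12 = 2
y3 = s (x1 - x3) - y1 mod 23 = 7 * (12 - 2) - 22 = 2

2P = (2, 2)


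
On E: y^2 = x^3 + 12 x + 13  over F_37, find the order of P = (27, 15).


Compute successive multiples of P until we hit O:
  1P = (27, 15)
  2P = (29, 16)
  3P = (9, 31)
  4P = (26, 17)
  5P = (25, 18)
  6P = (15, 4)
  7P = (11, 12)
  8P = (33, 7)
  ... (continuing to 19P)
  19P = O

ord(P) = 19


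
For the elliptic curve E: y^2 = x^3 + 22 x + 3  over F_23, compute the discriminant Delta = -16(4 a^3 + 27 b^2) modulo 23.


4 a^3 + 27 b^2 = 4*22^3 + 27*3^2 = 42592 + 243 = 42835
Delta = -16 * (42835) = -685360
Delta mod 23 = 17

Delta = 17 (mod 23)


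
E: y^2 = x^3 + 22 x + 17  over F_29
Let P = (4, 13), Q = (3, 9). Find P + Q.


P != Q, so use the chord formula.
s = (y2 - y1) / (x2 - x1) = (25) / (28) mod 29 = 4
x3 = s^2 - x1 - x2 mod 29 = 4^2 - 4 - 3 = 9
y3 = s (x1 - x3) - y1 mod 29 = 4 * (4 - 9) - 13 = 25

P + Q = (9, 25)


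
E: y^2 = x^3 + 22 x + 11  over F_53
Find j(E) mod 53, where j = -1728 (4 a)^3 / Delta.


Delta = -16(4 a^3 + 27 b^2) mod 53 = 41
-1728 * (4 a)^3 = -1728 * (4*22)^3 mod 53 = 11
j = 11 * 41^(-1) mod 53 = 30

j = 30 (mod 53)


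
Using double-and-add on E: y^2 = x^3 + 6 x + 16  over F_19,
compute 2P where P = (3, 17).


k = 2 = 10_2 (binary, LSB first: 01)
Double-and-add from P = (3, 17):
  bit 0 = 0: acc unchanged = O
  bit 1 = 1: acc = O + (11, 11) = (11, 11)

2P = (11, 11)


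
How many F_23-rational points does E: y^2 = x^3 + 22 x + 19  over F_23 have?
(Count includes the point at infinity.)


For each x in F_23, count y with y^2 = x^3 + 22 x + 19 mod 23:
  x = 2: RHS = 2, y in [5, 18]  -> 2 point(s)
  x = 5: RHS = 1, y in [1, 22]  -> 2 point(s)
  x = 9: RHS = 3, y in [7, 16]  -> 2 point(s)
  x = 13: RHS = 18, y in [8, 15]  -> 2 point(s)
  x = 14: RHS = 12, y in [9, 14]  -> 2 point(s)
  x = 17: RHS = 16, y in [4, 19]  -> 2 point(s)
  x = 20: RHS = 18, y in [8, 15]  -> 2 point(s)
  x = 21: RHS = 13, y in [6, 17]  -> 2 point(s)
Affine points: 16. Add the point at infinity: total = 17.

#E(F_23) = 17


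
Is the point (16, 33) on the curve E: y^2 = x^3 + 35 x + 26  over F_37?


Check whether y^2 = x^3 + 35 x + 26 (mod 37) for (x, y) = (16, 33).
LHS: y^2 = 33^2 mod 37 = 16
RHS: x^3 + 35 x + 26 = 16^3 + 35*16 + 26 mod 37 = 20
LHS != RHS

No, not on the curve


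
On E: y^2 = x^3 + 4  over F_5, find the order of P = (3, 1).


Compute successive multiples of P until we hit O:
  1P = (3, 1)
  2P = (0, 2)
  3P = (1, 0)
  4P = (0, 3)
  5P = (3, 4)
  6P = O

ord(P) = 6


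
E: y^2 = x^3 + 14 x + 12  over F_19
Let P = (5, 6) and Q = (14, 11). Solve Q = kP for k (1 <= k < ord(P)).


Enumerate multiples of P until we hit Q = (14, 11):
  1P = (5, 6)
  2P = (14, 8)
  3P = (16, 0)
  4P = (14, 11)
Match found at i = 4.

k = 4


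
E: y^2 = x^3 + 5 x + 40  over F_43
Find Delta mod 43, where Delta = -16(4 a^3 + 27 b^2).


4 a^3 + 27 b^2 = 4*5^3 + 27*40^2 = 500 + 43200 = 43700
Delta = -16 * (43700) = -699200
Delta mod 43 = 23

Delta = 23 (mod 43)


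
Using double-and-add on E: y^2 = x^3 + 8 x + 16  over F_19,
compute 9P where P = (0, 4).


k = 9 = 1001_2 (binary, LSB first: 1001)
Double-and-add from P = (0, 4):
  bit 0 = 1: acc = O + (0, 4) = (0, 4)
  bit 1 = 0: acc unchanged = (0, 4)
  bit 2 = 0: acc unchanged = (0, 4)
  bit 3 = 1: acc = (0, 4) + (9, 0) = (17, 12)

9P = (17, 12)


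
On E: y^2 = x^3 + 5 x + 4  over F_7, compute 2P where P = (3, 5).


Doubling: s = (3 x1^2 + a) / (2 y1)
s = (3*3^2 + 5) / (2*5) mod 7 = 6
x3 = s^2 - 2 x1 mod 7 = 6^2 - 2*3 = 2
y3 = s (x1 - x3) - y1 mod 7 = 6 * (3 - 2) - 5 = 1

2P = (2, 1)


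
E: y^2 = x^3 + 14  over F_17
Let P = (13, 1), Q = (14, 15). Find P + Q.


P != Q, so use the chord formula.
s = (y2 - y1) / (x2 - x1) = (14) / (1) mod 17 = 14
x3 = s^2 - x1 - x2 mod 17 = 14^2 - 13 - 14 = 16
y3 = s (x1 - x3) - y1 mod 17 = 14 * (13 - 16) - 1 = 8

P + Q = (16, 8)


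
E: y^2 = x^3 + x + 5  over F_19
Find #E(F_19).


For each x in F_19, count y with y^2 = x^3 + 1 x + 5 mod 19:
  x = 0: RHS = 5, y in [9, 10]  -> 2 point(s)
  x = 1: RHS = 7, y in [8, 11]  -> 2 point(s)
  x = 3: RHS = 16, y in [4, 15]  -> 2 point(s)
  x = 4: RHS = 16, y in [4, 15]  -> 2 point(s)
  x = 11: RHS = 17, y in [6, 13]  -> 2 point(s)
  x = 12: RHS = 16, y in [4, 15]  -> 2 point(s)
  x = 13: RHS = 11, y in [7, 12]  -> 2 point(s)
Affine points: 14. Add the point at infinity: total = 15.

#E(F_19) = 15


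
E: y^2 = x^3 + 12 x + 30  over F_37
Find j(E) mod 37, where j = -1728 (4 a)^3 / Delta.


Delta = -16(4 a^3 + 27 b^2) mod 37 = 34
-1728 * (4 a)^3 = -1728 * (4*12)^3 mod 37 = 26
j = 26 * 34^(-1) mod 37 = 16

j = 16 (mod 37)


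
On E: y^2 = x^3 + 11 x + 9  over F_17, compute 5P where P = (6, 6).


k = 5 = 101_2 (binary, LSB first: 101)
Double-and-add from P = (6, 6):
  bit 0 = 1: acc = O + (6, 6) = (6, 6)
  bit 1 = 0: acc unchanged = (6, 6)
  bit 2 = 1: acc = (6, 6) + (5, 6) = (6, 11)

5P = (6, 11)


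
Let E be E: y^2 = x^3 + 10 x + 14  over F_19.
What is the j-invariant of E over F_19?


Delta = -16(4 a^3 + 27 b^2) mod 19 = 3
-1728 * (4 a)^3 = -1728 * (4*10)^3 mod 19 = 8
j = 8 * 3^(-1) mod 19 = 9

j = 9 (mod 19)


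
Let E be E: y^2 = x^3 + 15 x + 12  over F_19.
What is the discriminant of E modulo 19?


4 a^3 + 27 b^2 = 4*15^3 + 27*12^2 = 13500 + 3888 = 17388
Delta = -16 * (17388) = -278208
Delta mod 19 = 9

Delta = 9 (mod 19)


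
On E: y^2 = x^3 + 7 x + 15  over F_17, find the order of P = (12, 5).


Compute successive multiples of P until we hit O:
  1P = (12, 5)
  2P = (14, 16)
  3P = (0, 10)
  4P = (6, 1)
  5P = (7, 4)
  6P = (13, 5)
  7P = (9, 12)
  8P = (9, 5)
  ... (continuing to 15P)
  15P = O

ord(P) = 15


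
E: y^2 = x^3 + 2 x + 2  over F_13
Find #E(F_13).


For each x in F_13, count y with y^2 = x^3 + 2 x + 2 mod 13:
  x = 2: RHS = 1, y in [1, 12]  -> 2 point(s)
  x = 3: RHS = 9, y in [3, 10]  -> 2 point(s)
  x = 4: RHS = 9, y in [3, 10]  -> 2 point(s)
  x = 6: RHS = 9, y in [3, 10]  -> 2 point(s)
  x = 8: RHS = 10, y in [6, 7]  -> 2 point(s)
  x = 11: RHS = 3, y in [4, 9]  -> 2 point(s)
  x = 12: RHS = 12, y in [5, 8]  -> 2 point(s)
Affine points: 14. Add the point at infinity: total = 15.

#E(F_13) = 15


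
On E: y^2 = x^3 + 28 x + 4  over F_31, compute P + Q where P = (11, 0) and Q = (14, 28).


P != Q, so use the chord formula.
s = (y2 - y1) / (x2 - x1) = (28) / (3) mod 31 = 30
x3 = s^2 - x1 - x2 mod 31 = 30^2 - 11 - 14 = 7
y3 = s (x1 - x3) - y1 mod 31 = 30 * (11 - 7) - 0 = 27

P + Q = (7, 27)


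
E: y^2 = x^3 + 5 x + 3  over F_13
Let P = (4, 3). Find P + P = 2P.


Doubling: s = (3 x1^2 + a) / (2 y1)
s = (3*4^2 + 5) / (2*3) mod 13 = 11
x3 = s^2 - 2 x1 mod 13 = 11^2 - 2*4 = 9
y3 = s (x1 - x3) - y1 mod 13 = 11 * (4 - 9) - 3 = 7

2P = (9, 7)


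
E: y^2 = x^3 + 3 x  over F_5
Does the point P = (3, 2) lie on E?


Check whether y^2 = x^3 + 3 x + 0 (mod 5) for (x, y) = (3, 2).
LHS: y^2 = 2^2 mod 5 = 4
RHS: x^3 + 3 x + 0 = 3^3 + 3*3 + 0 mod 5 = 1
LHS != RHS

No, not on the curve


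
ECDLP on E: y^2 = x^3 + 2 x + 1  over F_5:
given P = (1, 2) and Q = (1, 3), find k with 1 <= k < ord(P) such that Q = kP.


Enumerate multiples of P until we hit Q = (1, 3):
  1P = (1, 2)
  2P = (3, 3)
  3P = (0, 1)
  4P = (0, 4)
  5P = (3, 2)
  6P = (1, 3)
Match found at i = 6.

k = 6


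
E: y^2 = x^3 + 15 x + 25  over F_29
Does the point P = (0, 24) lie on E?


Check whether y^2 = x^3 + 15 x + 25 (mod 29) for (x, y) = (0, 24).
LHS: y^2 = 24^2 mod 29 = 25
RHS: x^3 + 15 x + 25 = 0^3 + 15*0 + 25 mod 29 = 25
LHS = RHS

Yes, on the curve


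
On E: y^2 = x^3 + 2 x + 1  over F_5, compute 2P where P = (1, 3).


k = 2 = 10_2 (binary, LSB first: 01)
Double-and-add from P = (1, 3):
  bit 0 = 0: acc unchanged = O
  bit 1 = 1: acc = O + (3, 2) = (3, 2)

2P = (3, 2)


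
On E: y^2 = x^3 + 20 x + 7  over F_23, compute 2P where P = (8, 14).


Doubling: s = (3 x1^2 + a) / (2 y1)
s = (3*8^2 + 20) / (2*14) mod 23 = 1
x3 = s^2 - 2 x1 mod 23 = 1^2 - 2*8 = 8
y3 = s (x1 - x3) - y1 mod 23 = 1 * (8 - 8) - 14 = 9

2P = (8, 9)


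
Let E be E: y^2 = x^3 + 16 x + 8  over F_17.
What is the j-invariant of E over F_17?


Delta = -16(4 a^3 + 27 b^2) mod 17 = 7
-1728 * (4 a)^3 = -1728 * (4*16)^3 mod 17 = 7
j = 7 * 7^(-1) mod 17 = 1

j = 1 (mod 17)


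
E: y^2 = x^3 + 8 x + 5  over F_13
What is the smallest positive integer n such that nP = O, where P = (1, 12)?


Compute successive multiples of P until we hit O:
  1P = (1, 12)
  2P = (12, 3)
  3P = (4, 7)
  4P = (5, 12)
  5P = (7, 1)
  6P = (8, 3)
  7P = (3, 11)
  8P = (6, 10)
  ... (continuing to 20P)
  20P = O

ord(P) = 20


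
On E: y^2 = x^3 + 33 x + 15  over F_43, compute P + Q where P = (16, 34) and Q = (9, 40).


P != Q, so use the chord formula.
s = (y2 - y1) / (x2 - x1) = (6) / (36) mod 43 = 36
x3 = s^2 - x1 - x2 mod 43 = 36^2 - 16 - 9 = 24
y3 = s (x1 - x3) - y1 mod 43 = 36 * (16 - 24) - 34 = 22

P + Q = (24, 22)


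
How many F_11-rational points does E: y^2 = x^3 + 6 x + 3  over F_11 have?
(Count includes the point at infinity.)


For each x in F_11, count y with y^2 = x^3 + 6 x + 3 mod 11:
  x = 0: RHS = 3, y in [5, 6]  -> 2 point(s)
  x = 2: RHS = 1, y in [1, 10]  -> 2 point(s)
  x = 3: RHS = 4, y in [2, 9]  -> 2 point(s)
  x = 4: RHS = 3, y in [5, 6]  -> 2 point(s)
  x = 5: RHS = 4, y in [2, 9]  -> 2 point(s)
  x = 7: RHS = 3, y in [5, 6]  -> 2 point(s)
  x = 9: RHS = 5, y in [4, 7]  -> 2 point(s)
Affine points: 14. Add the point at infinity: total = 15.

#E(F_11) = 15


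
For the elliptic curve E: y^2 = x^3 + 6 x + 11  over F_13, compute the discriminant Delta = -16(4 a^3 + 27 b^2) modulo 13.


4 a^3 + 27 b^2 = 4*6^3 + 27*11^2 = 864 + 3267 = 4131
Delta = -16 * (4131) = -66096
Delta mod 13 = 9

Delta = 9 (mod 13)


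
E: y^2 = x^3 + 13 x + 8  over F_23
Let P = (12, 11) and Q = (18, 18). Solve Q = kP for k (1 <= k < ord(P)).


Enumerate multiples of P until we hit Q = (18, 18):
  1P = (12, 11)
  2P = (17, 6)
  3P = (18, 18)
Match found at i = 3.

k = 3


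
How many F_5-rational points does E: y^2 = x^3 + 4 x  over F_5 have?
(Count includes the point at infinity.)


For each x in F_5, count y with y^2 = x^3 + 4 x + 0 mod 5:
  x = 0: RHS = 0, y in [0]  -> 1 point(s)
  x = 1: RHS = 0, y in [0]  -> 1 point(s)
  x = 2: RHS = 1, y in [1, 4]  -> 2 point(s)
  x = 3: RHS = 4, y in [2, 3]  -> 2 point(s)
  x = 4: RHS = 0, y in [0]  -> 1 point(s)
Affine points: 7. Add the point at infinity: total = 8.

#E(F_5) = 8


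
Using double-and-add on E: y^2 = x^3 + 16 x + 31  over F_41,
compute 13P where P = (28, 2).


k = 13 = 1101_2 (binary, LSB first: 1011)
Double-and-add from P = (28, 2):
  bit 0 = 1: acc = O + (28, 2) = (28, 2)
  bit 1 = 0: acc unchanged = (28, 2)
  bit 2 = 1: acc = (28, 2) + (5, 21) = (10, 17)
  bit 3 = 1: acc = (10, 17) + (30, 0) = (9, 17)

13P = (9, 17)


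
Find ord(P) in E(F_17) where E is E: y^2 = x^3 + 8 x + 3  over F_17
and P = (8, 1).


Compute successive multiples of P until we hit O:
  1P = (8, 1)
  2P = (5, 10)
  3P = (13, 14)
  4P = (15, 8)
  5P = (12, 12)
  6P = (12, 5)
  7P = (15, 9)
  8P = (13, 3)
  ... (continuing to 11P)
  11P = O

ord(P) = 11


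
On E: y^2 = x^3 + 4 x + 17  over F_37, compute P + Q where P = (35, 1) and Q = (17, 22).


P != Q, so use the chord formula.
s = (y2 - y1) / (x2 - x1) = (21) / (19) mod 37 = 5
x3 = s^2 - x1 - x2 mod 37 = 5^2 - 35 - 17 = 10
y3 = s (x1 - x3) - y1 mod 37 = 5 * (35 - 10) - 1 = 13

P + Q = (10, 13)


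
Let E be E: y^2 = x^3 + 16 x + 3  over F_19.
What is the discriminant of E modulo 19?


4 a^3 + 27 b^2 = 4*16^3 + 27*3^2 = 16384 + 243 = 16627
Delta = -16 * (16627) = -266032
Delta mod 19 = 6

Delta = 6 (mod 19)


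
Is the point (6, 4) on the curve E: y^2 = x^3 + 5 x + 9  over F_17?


Check whether y^2 = x^3 + 5 x + 9 (mod 17) for (x, y) = (6, 4).
LHS: y^2 = 4^2 mod 17 = 16
RHS: x^3 + 5 x + 9 = 6^3 + 5*6 + 9 mod 17 = 0
LHS != RHS

No, not on the curve


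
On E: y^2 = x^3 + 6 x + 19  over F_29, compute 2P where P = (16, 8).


Doubling: s = (3 x1^2 + a) / (2 y1)
s = (3*16^2 + 6) / (2*8) mod 29 = 23
x3 = s^2 - 2 x1 mod 29 = 23^2 - 2*16 = 4
y3 = s (x1 - x3) - y1 mod 29 = 23 * (16 - 4) - 8 = 7

2P = (4, 7)


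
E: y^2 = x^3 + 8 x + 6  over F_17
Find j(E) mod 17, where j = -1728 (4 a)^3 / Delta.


Delta = -16(4 a^3 + 27 b^2) mod 17 = 11
-1728 * (4 a)^3 = -1728 * (4*8)^3 mod 17 = 3
j = 3 * 11^(-1) mod 17 = 8

j = 8 (mod 17)


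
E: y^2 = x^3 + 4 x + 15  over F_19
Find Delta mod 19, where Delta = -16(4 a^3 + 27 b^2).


4 a^3 + 27 b^2 = 4*4^3 + 27*15^2 = 256 + 6075 = 6331
Delta = -16 * (6331) = -101296
Delta mod 19 = 12

Delta = 12 (mod 19)


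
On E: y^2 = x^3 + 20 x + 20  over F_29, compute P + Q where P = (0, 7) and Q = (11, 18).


P != Q, so use the chord formula.
s = (y2 - y1) / (x2 - x1) = (11) / (11) mod 29 = 1
x3 = s^2 - x1 - x2 mod 29 = 1^2 - 0 - 11 = 19
y3 = s (x1 - x3) - y1 mod 29 = 1 * (0 - 19) - 7 = 3

P + Q = (19, 3)


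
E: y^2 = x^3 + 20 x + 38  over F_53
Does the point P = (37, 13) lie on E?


Check whether y^2 = x^3 + 20 x + 38 (mod 53) for (x, y) = (37, 13).
LHS: y^2 = 13^2 mod 53 = 10
RHS: x^3 + 20 x + 38 = 37^3 + 20*37 + 38 mod 53 = 21
LHS != RHS

No, not on the curve


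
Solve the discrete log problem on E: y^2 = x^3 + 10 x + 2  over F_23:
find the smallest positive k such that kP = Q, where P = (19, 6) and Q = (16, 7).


Enumerate multiples of P until we hit Q = (16, 7):
  1P = (19, 6)
  2P = (9, 4)
  3P = (7, 1)
  4P = (5, 19)
  5P = (15, 10)
  6P = (13, 11)
  7P = (0, 5)
  8P = (17, 5)
  9P = (16, 7)
Match found at i = 9.

k = 9


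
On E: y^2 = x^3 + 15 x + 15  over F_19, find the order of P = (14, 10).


Compute successive multiples of P until we hit O:
  1P = (14, 10)
  2P = (16, 0)
  3P = (14, 9)
  4P = O

ord(P) = 4


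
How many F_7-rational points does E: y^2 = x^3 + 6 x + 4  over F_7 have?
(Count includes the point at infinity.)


For each x in F_7, count y with y^2 = x^3 + 6 x + 4 mod 7:
  x = 0: RHS = 4, y in [2, 5]  -> 2 point(s)
  x = 1: RHS = 4, y in [2, 5]  -> 2 point(s)
  x = 3: RHS = 0, y in [0]  -> 1 point(s)
  x = 4: RHS = 1, y in [1, 6]  -> 2 point(s)
  x = 6: RHS = 4, y in [2, 5]  -> 2 point(s)
Affine points: 9. Add the point at infinity: total = 10.

#E(F_7) = 10


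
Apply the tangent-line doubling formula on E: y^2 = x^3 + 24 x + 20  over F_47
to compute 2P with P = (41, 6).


Doubling: s = (3 x1^2 + a) / (2 y1)
s = (3*41^2 + 24) / (2*6) mod 47 = 11
x3 = s^2 - 2 x1 mod 47 = 11^2 - 2*41 = 39
y3 = s (x1 - x3) - y1 mod 47 = 11 * (41 - 39) - 6 = 16

2P = (39, 16)


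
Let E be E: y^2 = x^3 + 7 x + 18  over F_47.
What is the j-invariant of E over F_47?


Delta = -16(4 a^3 + 27 b^2) mod 47 = 42
-1728 * (4 a)^3 = -1728 * (4*7)^3 mod 47 = 33
j = 33 * 42^(-1) mod 47 = 31

j = 31 (mod 47)


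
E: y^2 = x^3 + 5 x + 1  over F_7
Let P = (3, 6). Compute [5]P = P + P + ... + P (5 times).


k = 5 = 101_2 (binary, LSB first: 101)
Double-and-add from P = (3, 6):
  bit 0 = 1: acc = O + (3, 6) = (3, 6)
  bit 1 = 0: acc unchanged = (3, 6)
  bit 2 = 1: acc = (3, 6) + (5, 2) = (3, 1)

5P = (3, 1)


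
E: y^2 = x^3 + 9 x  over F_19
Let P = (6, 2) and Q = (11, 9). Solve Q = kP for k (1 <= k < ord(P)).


Enumerate multiples of P until we hit Q = (11, 9):
  1P = (6, 2)
  2P = (4, 9)
  3P = (7, 11)
  4P = (11, 10)
  5P = (0, 0)
  6P = (11, 9)
Match found at i = 6.

k = 6


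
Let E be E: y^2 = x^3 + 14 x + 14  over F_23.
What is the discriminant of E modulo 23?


4 a^3 + 27 b^2 = 4*14^3 + 27*14^2 = 10976 + 5292 = 16268
Delta = -16 * (16268) = -260288
Delta mod 23 = 3

Delta = 3 (mod 23)


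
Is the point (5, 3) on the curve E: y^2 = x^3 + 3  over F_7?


Check whether y^2 = x^3 + 0 x + 3 (mod 7) for (x, y) = (5, 3).
LHS: y^2 = 3^2 mod 7 = 2
RHS: x^3 + 0 x + 3 = 5^3 + 0*5 + 3 mod 7 = 2
LHS = RHS

Yes, on the curve


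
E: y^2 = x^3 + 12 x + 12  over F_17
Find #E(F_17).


For each x in F_17, count y with y^2 = x^3 + 12 x + 12 mod 17:
  x = 1: RHS = 8, y in [5, 12]  -> 2 point(s)
  x = 8: RHS = 8, y in [5, 12]  -> 2 point(s)
  x = 9: RHS = 16, y in [4, 13]  -> 2 point(s)
  x = 11: RHS = 13, y in [8, 9]  -> 2 point(s)
  x = 13: RHS = 2, y in [6, 11]  -> 2 point(s)
  x = 14: RHS = 0, y in [0]  -> 1 point(s)
  x = 16: RHS = 16, y in [4, 13]  -> 2 point(s)
Affine points: 13. Add the point at infinity: total = 14.

#E(F_17) = 14


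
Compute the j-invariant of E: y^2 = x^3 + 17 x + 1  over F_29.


Delta = -16(4 a^3 + 27 b^2) mod 29 = 18
-1728 * (4 a)^3 = -1728 * (4*17)^3 mod 29 = 23
j = 23 * 18^(-1) mod 29 = 19

j = 19 (mod 29)
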